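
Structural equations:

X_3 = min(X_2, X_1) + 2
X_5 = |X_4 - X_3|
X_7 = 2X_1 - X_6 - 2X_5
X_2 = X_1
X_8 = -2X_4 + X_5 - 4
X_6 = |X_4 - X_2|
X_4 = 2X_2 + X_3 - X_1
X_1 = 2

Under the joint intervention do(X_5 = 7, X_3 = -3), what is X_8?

Under do(X_5 = 7, X_3 = -3), each intervened variable's structural equation is replaced by its fixed value.
X_2 = X_1  [with X_1=2]  = 2
X_4 = 2X_2 + X_3 - X_1  [with X_2=2, X_3=-3, X_1=2]  = -1
X_8 = -2X_4 + X_5 - 4  [with X_4=-1, X_5=7]  = 5

5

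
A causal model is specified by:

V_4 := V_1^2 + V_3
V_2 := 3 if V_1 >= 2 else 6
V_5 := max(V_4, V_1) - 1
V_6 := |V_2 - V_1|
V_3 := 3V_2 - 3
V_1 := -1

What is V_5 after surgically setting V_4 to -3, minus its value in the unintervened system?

-17

Intervening sets V_4 = -3 and removes its equation (V_4 := V_1^2 + V_3).
V_5 = max(V_4, V_1) - 1  [with V_4=-3, V_1=-1]  = -2
Without intervention: V_2 = 3 if V_1 >= 2 else 6  [with V_1=-1]  = 6; V_3 = 3V_2 - 3  [with V_2=6]  = 15; V_4 = V_1^2 + V_3  [with V_1=-1, V_3=15]  = 16; V_5 = max(V_4, V_1) - 1  [with V_4=16, V_1=-1]  = 15.
Change = -2 − 15 = -17.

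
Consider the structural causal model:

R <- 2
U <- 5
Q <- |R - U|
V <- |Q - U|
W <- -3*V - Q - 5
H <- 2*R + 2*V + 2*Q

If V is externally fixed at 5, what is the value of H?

20

Under do(V=5), the mechanism V <- |Q - U| is discarded; V is fixed at 5.
Q = |R - U|  [with R=2, U=5]  = 3
H = 2*R + 2*V + 2*Q  [with R=2, V=5, Q=3]  = 20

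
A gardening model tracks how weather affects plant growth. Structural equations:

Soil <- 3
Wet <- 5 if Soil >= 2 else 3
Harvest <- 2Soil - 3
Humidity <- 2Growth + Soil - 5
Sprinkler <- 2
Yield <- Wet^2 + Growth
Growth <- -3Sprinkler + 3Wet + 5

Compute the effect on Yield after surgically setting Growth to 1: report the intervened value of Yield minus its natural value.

Under do(Growth=1), the mechanism Growth <- -3Sprinkler + 3Wet + 5 is discarded; Growth is fixed at 1.
Wet = 5 if Soil >= 2 else 3  [with Soil=3]  = 5
Yield = Wet^2 + Growth  [with Wet=5, Growth=1]  = 26
Without intervention: Wet = 5 if Soil >= 2 else 3  [with Soil=3]  = 5; Growth = -3Sprinkler + 3Wet + 5  [with Sprinkler=2, Wet=5]  = 14; Yield = Wet^2 + Growth  [with Wet=5, Growth=14]  = 39.
Change = 26 − 39 = -13.

-13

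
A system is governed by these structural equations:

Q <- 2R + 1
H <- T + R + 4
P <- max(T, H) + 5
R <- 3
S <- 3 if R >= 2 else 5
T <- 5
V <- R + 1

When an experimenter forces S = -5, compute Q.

Intervening sets S = -5 and removes its equation (S <- 3 if R >= 2 else 5).
No directed path runs from S to Q, so Q keeps its natural value.
Q = 2R + 1  [with R=3]  = 7

7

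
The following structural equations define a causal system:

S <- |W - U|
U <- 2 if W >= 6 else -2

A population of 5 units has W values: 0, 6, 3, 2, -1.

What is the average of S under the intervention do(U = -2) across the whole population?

do(U=-2) breaks U's dependence on W. With U=-2 fixed, S across the units is 2, 8, 5, 4, 1, mean 4.

4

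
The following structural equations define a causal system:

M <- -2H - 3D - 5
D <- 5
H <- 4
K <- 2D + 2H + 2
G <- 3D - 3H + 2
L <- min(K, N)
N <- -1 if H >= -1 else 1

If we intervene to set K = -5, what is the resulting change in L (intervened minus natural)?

The intervention breaks the incoming arrows to K: K <- 2D + 2H + 2 no longer applies, and K = -5.
N = -1 if H >= -1 else 1  [with H=4]  = -1
L = min(K, N)  [with K=-5, N=-1]  = -5
Without intervention: K = 2D + 2H + 2  [with D=5, H=4]  = 20; N = -1 if H >= -1 else 1  [with H=4]  = -1; L = min(K, N)  [with K=20, N=-1]  = -1.
Change = -5 − (-1) = -4.

-4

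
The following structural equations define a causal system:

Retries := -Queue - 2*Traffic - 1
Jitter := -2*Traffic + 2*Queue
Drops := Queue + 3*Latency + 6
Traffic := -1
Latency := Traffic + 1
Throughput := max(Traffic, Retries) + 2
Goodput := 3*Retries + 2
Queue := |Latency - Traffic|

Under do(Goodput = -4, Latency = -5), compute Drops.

Under do(Goodput = -4, Latency = -5), each intervened variable's structural equation is replaced by its fixed value.
Queue = |Latency - Traffic|  [with Latency=-5, Traffic=-1]  = 4
Drops = Queue + 3*Latency + 6  [with Queue=4, Latency=-5]  = -5

-5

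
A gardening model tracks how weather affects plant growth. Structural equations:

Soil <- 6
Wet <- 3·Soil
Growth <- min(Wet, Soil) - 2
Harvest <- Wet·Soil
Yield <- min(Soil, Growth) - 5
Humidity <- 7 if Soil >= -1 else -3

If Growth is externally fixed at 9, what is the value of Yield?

do(Growth=9) replaces the equation Growth <- min(Wet, Soil) - 2 with the constant Growth = 9.
Yield = min(Soil, Growth) - 5  [with Soil=6, Growth=9]  = 1

1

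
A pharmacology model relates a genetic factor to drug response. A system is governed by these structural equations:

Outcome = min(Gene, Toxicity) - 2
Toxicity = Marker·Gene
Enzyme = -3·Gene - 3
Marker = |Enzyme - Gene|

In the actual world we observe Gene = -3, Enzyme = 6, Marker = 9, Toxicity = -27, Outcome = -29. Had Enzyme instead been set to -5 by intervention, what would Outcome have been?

do(Enzyme=-5) replaces the equation Enzyme = -3·Gene - 3 with the constant Enzyme = -5.
Marker = |Enzyme - Gene|  [with Enzyme=-5, Gene=-3]  = 2
Toxicity = Marker·Gene  [with Marker=2, Gene=-3]  = -6
Outcome = min(Gene, Toxicity) - 2  [with Gene=-3, Toxicity=-6]  = -8

-8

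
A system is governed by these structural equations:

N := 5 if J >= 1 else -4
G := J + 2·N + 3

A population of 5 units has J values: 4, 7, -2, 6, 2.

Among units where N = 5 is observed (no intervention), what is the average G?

E[G|N=5] averages over only the 4 units with N=5 (J = 4, 7, 6, 2): G = 17, 20, 19, 15, mean 17.75.

17.75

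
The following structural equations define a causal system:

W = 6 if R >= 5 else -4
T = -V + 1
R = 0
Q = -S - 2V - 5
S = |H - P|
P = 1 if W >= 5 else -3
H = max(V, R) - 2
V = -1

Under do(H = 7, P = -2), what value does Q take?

-12

The joint intervention fixes H = 7, P = -2, removing each variable's own equation.
S = |H - P|  [with H=7, P=-2]  = 9
Q = -S - 2V - 5  [with S=9, V=-1]  = -12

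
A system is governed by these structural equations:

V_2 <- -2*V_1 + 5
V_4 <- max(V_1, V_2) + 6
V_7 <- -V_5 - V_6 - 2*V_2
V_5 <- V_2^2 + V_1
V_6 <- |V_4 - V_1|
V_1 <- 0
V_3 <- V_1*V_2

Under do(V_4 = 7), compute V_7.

-42

The intervention breaks the incoming arrows to V_4: V_4 <- max(V_1, V_2) + 6 no longer applies, and V_4 = 7.
V_2 = -2*V_1 + 5  [with V_1=0]  = 5
V_5 = V_2^2 + V_1  [with V_2=5, V_1=0]  = 25
V_6 = |V_4 - V_1|  [with V_4=7, V_1=0]  = 7
V_7 = -V_5 - V_6 - 2*V_2  [with V_5=25, V_6=7, V_2=5]  = -42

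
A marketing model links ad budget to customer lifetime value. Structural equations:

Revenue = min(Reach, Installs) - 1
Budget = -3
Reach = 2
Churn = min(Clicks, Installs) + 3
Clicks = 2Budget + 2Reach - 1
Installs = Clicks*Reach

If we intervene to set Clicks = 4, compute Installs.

8

The intervention breaks the incoming arrows to Clicks: Clicks = 2Budget + 2Reach - 1 no longer applies, and Clicks = 4.
Installs = Clicks*Reach  [with Clicks=4, Reach=2]  = 8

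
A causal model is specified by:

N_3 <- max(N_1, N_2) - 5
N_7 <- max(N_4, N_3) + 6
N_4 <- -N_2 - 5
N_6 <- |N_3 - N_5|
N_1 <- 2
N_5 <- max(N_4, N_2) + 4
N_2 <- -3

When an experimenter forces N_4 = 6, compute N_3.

-3

Under do(N_4=6), the mechanism N_4 <- -N_2 - 5 is discarded; N_4 is fixed at 6.
Since N_3 is not a descendant of the intervened variable, it is unaffected.
N_3 = max(N_1, N_2) - 5  [with N_1=2, N_2=-3]  = -3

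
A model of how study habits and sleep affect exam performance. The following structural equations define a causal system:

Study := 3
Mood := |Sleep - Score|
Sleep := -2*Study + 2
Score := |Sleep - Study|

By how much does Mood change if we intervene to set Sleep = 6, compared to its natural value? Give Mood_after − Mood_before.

Under do(Sleep=6), the mechanism Sleep := -2*Study + 2 is discarded; Sleep is fixed at 6.
Score = |Sleep - Study|  [with Sleep=6, Study=3]  = 3
Mood = |Sleep - Score|  [with Sleep=6, Score=3]  = 3
Without intervention: Sleep = -2*Study + 2  [with Study=3]  = -4; Score = |Sleep - Study|  [with Sleep=-4, Study=3]  = 7; Mood = |Sleep - Score|  [with Sleep=-4, Score=7]  = 11.
Change = 3 − 11 = -8.

-8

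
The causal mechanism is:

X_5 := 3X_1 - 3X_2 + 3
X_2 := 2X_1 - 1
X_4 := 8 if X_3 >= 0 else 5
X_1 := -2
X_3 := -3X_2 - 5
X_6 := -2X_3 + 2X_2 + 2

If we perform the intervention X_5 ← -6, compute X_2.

Under do(X_5=-6), the mechanism X_5 := 3X_1 - 3X_2 + 3 is discarded; X_5 is fixed at -6.
No directed path runs from X_5 to X_2, so X_2 keeps its natural value.
X_2 = 2X_1 - 1  [with X_1=-2]  = -5

-5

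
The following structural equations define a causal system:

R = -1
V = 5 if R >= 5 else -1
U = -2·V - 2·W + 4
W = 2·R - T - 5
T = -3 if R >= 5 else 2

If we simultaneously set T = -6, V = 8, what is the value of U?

Setting T = -6, V = 8 by intervention discards those variables' equations.
W = 2·R - T - 5  [with R=-1, T=-6]  = -1
U = -2·V - 2·W + 4  [with V=8, W=-1]  = -10

-10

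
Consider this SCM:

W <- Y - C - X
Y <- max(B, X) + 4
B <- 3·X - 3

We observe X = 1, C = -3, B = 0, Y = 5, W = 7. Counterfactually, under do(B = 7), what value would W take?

13

do(B=7) replaces the equation B <- 3·X - 3 with the constant B = 7.
Y = max(B, X) + 4  [with B=7, X=1]  = 11
W = Y - C - X  [with Y=11, C=-3, X=1]  = 13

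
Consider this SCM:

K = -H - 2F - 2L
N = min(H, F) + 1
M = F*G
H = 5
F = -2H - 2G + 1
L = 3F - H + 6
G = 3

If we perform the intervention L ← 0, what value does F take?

-15

Under do(L=0), the mechanism L = 3F - H + 6 is discarded; L is fixed at 0.
Since F is not a descendant of the intervened variable, it is unaffected.
F = -2H - 2G + 1  [with H=5, G=3]  = -15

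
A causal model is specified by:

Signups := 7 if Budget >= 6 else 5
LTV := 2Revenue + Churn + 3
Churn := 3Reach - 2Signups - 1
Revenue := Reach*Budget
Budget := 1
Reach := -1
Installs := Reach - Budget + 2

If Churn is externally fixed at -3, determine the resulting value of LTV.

-2

Under do(Churn=-3), the mechanism Churn := 3Reach - 2Signups - 1 is discarded; Churn is fixed at -3.
Revenue = Reach*Budget  [with Reach=-1, Budget=1]  = -1
LTV = 2Revenue + Churn + 3  [with Revenue=-1, Churn=-3]  = -2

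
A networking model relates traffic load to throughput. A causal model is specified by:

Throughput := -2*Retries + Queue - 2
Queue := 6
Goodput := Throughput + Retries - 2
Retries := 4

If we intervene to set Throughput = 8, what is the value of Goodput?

10

The intervention breaks the incoming arrows to Throughput: Throughput := -2*Retries + Queue - 2 no longer applies, and Throughput = 8.
Goodput = Throughput + Retries - 2  [with Throughput=8, Retries=4]  = 10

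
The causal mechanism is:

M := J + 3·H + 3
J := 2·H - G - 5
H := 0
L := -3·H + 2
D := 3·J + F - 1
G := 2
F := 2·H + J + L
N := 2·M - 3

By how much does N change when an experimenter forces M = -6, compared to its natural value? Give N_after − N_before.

-4

Intervening sets M = -6 and removes its equation (M := J + 3·H + 3).
N = 2·M - 3  [with M=-6]  = -15
Without intervention: J = 2·H - G - 5  [with H=0, G=2]  = -7; M = J + 3·H + 3  [with J=-7, H=0]  = -4; N = 2·M - 3  [with M=-4]  = -11.
Change = -15 − (-11) = -4.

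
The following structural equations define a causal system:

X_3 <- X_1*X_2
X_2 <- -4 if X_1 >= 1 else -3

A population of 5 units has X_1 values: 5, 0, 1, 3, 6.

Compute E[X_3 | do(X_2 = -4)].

do(X_2=-4) breaks X_2's dependence on X_1. With X_2=-4 fixed, X_3 across the units is -20, 0, -4, -12, -24, mean -12.

-12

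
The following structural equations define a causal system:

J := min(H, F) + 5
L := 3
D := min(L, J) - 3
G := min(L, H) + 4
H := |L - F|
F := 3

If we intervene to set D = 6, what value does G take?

4

do(D=6) replaces the equation D := min(L, J) - 3 with the constant D = 6.
No directed path runs from D to G, so G keeps its natural value.
H = |L - F|  [with L=3, F=3]  = 0
G = min(L, H) + 4  [with L=3, H=0]  = 4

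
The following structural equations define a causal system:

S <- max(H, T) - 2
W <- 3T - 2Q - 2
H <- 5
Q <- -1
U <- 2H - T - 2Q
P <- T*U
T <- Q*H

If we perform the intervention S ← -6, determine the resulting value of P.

Intervening sets S = -6 and removes its equation (S <- max(H, T) - 2).
Since P is not a descendant of the intervened variable, it is unaffected.
T = Q*H  [with Q=-1, H=5]  = -5
U = 2H - T - 2Q  [with H=5, T=-5, Q=-1]  = 17
P = T*U  [with T=-5, U=17]  = -85

-85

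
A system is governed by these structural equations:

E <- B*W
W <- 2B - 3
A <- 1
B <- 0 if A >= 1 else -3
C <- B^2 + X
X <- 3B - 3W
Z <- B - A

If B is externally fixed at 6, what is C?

27

Under do(B=6), the mechanism B <- 0 if A >= 1 else -3 is discarded; B is fixed at 6.
W = 2B - 3  [with B=6]  = 9
X = 3B - 3W  [with B=6, W=9]  = -9
C = B^2 + X  [with B=6, X=-9]  = 27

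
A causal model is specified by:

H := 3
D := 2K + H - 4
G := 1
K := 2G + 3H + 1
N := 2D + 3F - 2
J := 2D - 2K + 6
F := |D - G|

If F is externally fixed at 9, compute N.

71

Under do(F=9), the mechanism F := |D - G| is discarded; F is fixed at 9.
K = 2G + 3H + 1  [with G=1, H=3]  = 12
D = 2K + H - 4  [with K=12, H=3]  = 23
N = 2D + 3F - 2  [with D=23, F=9]  = 71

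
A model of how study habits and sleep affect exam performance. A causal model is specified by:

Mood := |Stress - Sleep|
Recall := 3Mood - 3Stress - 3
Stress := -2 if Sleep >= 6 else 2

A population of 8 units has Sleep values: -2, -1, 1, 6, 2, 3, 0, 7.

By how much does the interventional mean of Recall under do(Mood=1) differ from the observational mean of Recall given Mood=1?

3

Under do(Mood=1), Mood's equation is replaced by Mood=1 for every unit. Per-unit Recall: -6, -6, -6, 6, -6, -6, -6, 6. Mean = -3.
Conditioning on Mood=1 selects the 2 unit(s) with Sleep ∈ {1, 3}. Their Recall values: -6, -6. Mean = -6.
Difference = -3 − (-6) = 3.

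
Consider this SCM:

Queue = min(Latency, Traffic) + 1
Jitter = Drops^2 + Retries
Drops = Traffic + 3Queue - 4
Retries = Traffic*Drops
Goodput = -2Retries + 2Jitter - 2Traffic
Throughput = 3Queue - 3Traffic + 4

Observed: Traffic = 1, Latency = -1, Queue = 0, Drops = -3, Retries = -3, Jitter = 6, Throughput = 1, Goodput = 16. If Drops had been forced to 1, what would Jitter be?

Under do(Drops=1), the mechanism Drops = Traffic + 3Queue - 4 is discarded; Drops is fixed at 1.
Retries = Traffic*Drops  [with Traffic=1, Drops=1]  = 1
Jitter = Drops^2 + Retries  [with Drops=1, Retries=1]  = 2

2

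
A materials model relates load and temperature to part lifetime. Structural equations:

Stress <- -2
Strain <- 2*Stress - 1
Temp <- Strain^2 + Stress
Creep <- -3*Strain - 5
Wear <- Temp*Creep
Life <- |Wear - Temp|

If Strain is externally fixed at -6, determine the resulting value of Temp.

34

The intervention breaks the incoming arrows to Strain: Strain <- 2*Stress - 1 no longer applies, and Strain = -6.
Temp = Strain^2 + Stress  [with Strain=-6, Stress=-2]  = 34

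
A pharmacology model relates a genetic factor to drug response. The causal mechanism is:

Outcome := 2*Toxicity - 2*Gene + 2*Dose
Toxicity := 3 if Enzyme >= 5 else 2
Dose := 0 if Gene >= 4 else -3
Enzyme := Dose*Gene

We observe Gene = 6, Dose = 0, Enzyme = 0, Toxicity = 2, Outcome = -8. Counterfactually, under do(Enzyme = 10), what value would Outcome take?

do(Enzyme=10) replaces the equation Enzyme := Dose*Gene with the constant Enzyme = 10.
Dose = 0 if Gene >= 4 else -3  [with Gene=6]  = 0
Toxicity = 3 if Enzyme >= 5 else 2  [with Enzyme=10]  = 3
Outcome = 2*Toxicity - 2*Gene + 2*Dose  [with Toxicity=3, Gene=6, Dose=0]  = -6

-6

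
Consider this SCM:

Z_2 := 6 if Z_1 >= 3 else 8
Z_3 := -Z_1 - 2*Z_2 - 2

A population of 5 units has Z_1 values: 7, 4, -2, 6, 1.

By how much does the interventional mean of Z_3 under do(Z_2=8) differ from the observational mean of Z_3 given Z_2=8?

-3.7

Every unit gets Z_2=8 under the intervention. Z_3 values become -25, -22, -16, -24, -19; E[Z_3|do(Z_2=8)] = -21.2.
Conditioning on Z_2=8 selects the 2 unit(s) with Z_1 ∈ {-2, 1}. Their Z_3 values: -16, -19. Mean = -17.5.
Difference = -21.2 − (-17.5) = -3.7.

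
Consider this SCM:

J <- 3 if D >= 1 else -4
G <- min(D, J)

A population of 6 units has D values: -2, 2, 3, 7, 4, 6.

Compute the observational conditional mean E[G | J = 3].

2.8

Observing J=3 restricts to units where J's equation naturally yields 3: D ∈ {2, 3, 7, 4, 6}. In that subpopulation G = 2, 3, 3, 3, 3, mean 2.8.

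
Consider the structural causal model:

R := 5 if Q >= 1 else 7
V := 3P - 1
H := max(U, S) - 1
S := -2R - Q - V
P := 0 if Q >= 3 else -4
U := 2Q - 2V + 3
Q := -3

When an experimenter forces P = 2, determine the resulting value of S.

do(P=2) replaces the equation P := 0 if Q >= 3 else -4 with the constant P = 2.
R = 5 if Q >= 1 else 7  [with Q=-3]  = 7
V = 3P - 1  [with P=2]  = 5
S = -2R - Q - V  [with R=7, Q=-3, V=5]  = -16

-16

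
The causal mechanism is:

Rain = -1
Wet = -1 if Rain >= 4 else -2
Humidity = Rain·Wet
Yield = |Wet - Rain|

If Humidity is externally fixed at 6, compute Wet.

-2

Under do(Humidity=6), the mechanism Humidity = Rain·Wet is discarded; Humidity is fixed at 6.
Since Wet is not a descendant of the intervened variable, it is unaffected.
Wet = -1 if Rain >= 4 else -2  [with Rain=-1]  = -2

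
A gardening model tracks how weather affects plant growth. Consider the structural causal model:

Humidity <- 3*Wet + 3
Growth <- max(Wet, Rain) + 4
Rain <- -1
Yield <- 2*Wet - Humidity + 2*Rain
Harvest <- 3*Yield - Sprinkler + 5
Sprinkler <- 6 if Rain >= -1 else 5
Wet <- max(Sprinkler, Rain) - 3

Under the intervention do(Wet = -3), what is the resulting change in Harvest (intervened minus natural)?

18

The intervention breaks the incoming arrows to Wet: Wet <- max(Sprinkler, Rain) - 3 no longer applies, and Wet = -3.
Sprinkler = 6 if Rain >= -1 else 5  [with Rain=-1]  = 6
Humidity = 3*Wet + 3  [with Wet=-3]  = -6
Yield = 2*Wet - Humidity + 2*Rain  [with Wet=-3, Humidity=-6, Rain=-1]  = -2
Harvest = 3*Yield - Sprinkler + 5  [with Yield=-2, Sprinkler=6]  = -7
Without intervention: Sprinkler = 6 if Rain >= -1 else 5  [with Rain=-1]  = 6; Wet = max(Sprinkler, Rain) - 3  [with Sprinkler=6, Rain=-1]  = 3; Humidity = 3*Wet + 3  [with Wet=3]  = 12; Yield = 2*Wet - Humidity + 2*Rain  [with Wet=3, Humidity=12, Rain=-1]  = -8; Harvest = 3*Yield - Sprinkler + 5  [with Yield=-8, Sprinkler=6]  = -25.
Change = -7 − (-25) = 18.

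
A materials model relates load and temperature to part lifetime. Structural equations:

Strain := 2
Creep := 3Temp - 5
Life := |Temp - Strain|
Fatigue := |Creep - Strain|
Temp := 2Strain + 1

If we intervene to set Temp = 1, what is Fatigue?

4

Under do(Temp=1), the mechanism Temp := 2Strain + 1 is discarded; Temp is fixed at 1.
Creep = 3Temp - 5  [with Temp=1]  = -2
Fatigue = |Creep - Strain|  [with Creep=-2, Strain=2]  = 4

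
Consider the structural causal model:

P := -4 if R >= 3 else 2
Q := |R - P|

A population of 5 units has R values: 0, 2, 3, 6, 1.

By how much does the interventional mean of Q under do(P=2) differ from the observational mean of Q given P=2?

0.6

Under do(P=2), P's equation is replaced by P=2 for every unit. Per-unit Q: 2, 0, 1, 4, 1. Mean = 1.6.
Observing P=2 restricts to units where P's equation naturally yields 2: R ∈ {0, 2, 1}. In that subpopulation Q = 2, 0, 1, mean 1.
Difference = 1.6 − 1 = 0.6.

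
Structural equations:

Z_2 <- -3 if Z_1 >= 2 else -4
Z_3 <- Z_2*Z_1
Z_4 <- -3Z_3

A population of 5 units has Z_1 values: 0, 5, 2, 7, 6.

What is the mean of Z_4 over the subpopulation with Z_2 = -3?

45

E[Z_4|Z_2=-3] averages over only the 4 units with Z_2=-3 (Z_1 = 5, 2, 7, 6): Z_4 = 45, 18, 63, 54, mean 45.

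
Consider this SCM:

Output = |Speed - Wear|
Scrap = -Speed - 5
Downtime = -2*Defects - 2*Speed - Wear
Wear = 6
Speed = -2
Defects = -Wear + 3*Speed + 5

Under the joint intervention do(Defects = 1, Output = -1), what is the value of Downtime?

-4

Setting Defects = 1, Output = -1 by intervention discards those variables' equations.
Downtime = -2*Defects - 2*Speed - Wear  [with Defects=1, Speed=-2, Wear=6]  = -4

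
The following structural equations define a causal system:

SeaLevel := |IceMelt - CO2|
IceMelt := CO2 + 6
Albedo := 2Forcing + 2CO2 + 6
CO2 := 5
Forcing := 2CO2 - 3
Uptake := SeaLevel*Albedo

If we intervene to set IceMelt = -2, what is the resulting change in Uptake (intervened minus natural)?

30

The intervention breaks the incoming arrows to IceMelt: IceMelt := CO2 + 6 no longer applies, and IceMelt = -2.
Forcing = 2CO2 - 3  [with CO2=5]  = 7
Albedo = 2Forcing + 2CO2 + 6  [with Forcing=7, CO2=5]  = 30
SeaLevel = |IceMelt - CO2|  [with IceMelt=-2, CO2=5]  = 7
Uptake = SeaLevel*Albedo  [with SeaLevel=7, Albedo=30]  = 210
Without intervention: Forcing = 2CO2 - 3  [with CO2=5]  = 7; IceMelt = CO2 + 6  [with CO2=5]  = 11; Albedo = 2Forcing + 2CO2 + 6  [with Forcing=7, CO2=5]  = 30; SeaLevel = |IceMelt - CO2|  [with IceMelt=11, CO2=5]  = 6; Uptake = SeaLevel*Albedo  [with SeaLevel=6, Albedo=30]  = 180.
Change = 210 − 180 = 30.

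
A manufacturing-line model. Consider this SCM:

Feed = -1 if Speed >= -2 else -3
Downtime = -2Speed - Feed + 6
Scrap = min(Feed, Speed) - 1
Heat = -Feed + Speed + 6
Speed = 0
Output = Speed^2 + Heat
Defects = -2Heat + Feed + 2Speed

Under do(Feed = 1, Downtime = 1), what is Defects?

-9

Under do(Feed = 1, Downtime = 1), each intervened variable's structural equation is replaced by its fixed value.
Heat = -Feed + Speed + 6  [with Feed=1, Speed=0]  = 5
Defects = -2Heat + Feed + 2Speed  [with Heat=5, Feed=1, Speed=0]  = -9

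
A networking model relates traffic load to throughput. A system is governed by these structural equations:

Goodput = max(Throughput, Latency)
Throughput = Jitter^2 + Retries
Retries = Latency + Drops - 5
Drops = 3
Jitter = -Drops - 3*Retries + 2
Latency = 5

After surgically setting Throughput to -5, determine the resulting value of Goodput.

5

The intervention breaks the incoming arrows to Throughput: Throughput = Jitter^2 + Retries no longer applies, and Throughput = -5.
Goodput = max(Throughput, Latency)  [with Throughput=-5, Latency=5]  = 5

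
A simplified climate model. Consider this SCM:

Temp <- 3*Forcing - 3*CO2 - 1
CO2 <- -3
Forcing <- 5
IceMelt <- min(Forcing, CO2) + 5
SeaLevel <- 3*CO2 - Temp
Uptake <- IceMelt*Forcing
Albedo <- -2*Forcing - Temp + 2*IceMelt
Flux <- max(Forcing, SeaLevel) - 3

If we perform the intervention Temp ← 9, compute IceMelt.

2

The intervention breaks the incoming arrows to Temp: Temp <- 3*Forcing - 3*CO2 - 1 no longer applies, and Temp = 9.
IceMelt is not downstream of the intervention, so its value is determined by the original equations.
IceMelt = min(Forcing, CO2) + 5  [with Forcing=5, CO2=-3]  = 2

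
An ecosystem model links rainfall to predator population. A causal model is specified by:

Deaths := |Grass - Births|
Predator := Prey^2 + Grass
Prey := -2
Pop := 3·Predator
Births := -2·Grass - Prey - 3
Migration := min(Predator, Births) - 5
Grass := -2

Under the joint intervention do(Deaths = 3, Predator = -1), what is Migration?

-6

The joint intervention fixes Deaths = 3, Predator = -1, removing each variable's own equation.
Births = -2·Grass - Prey - 3  [with Grass=-2, Prey=-2]  = 3
Migration = min(Predator, Births) - 5  [with Predator=-1, Births=3]  = -6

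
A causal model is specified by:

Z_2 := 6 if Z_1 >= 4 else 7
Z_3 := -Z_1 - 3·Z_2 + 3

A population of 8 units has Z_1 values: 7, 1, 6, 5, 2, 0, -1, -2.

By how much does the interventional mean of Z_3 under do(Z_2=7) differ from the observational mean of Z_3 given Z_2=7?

Under do(Z_2=7), Z_2's equation is replaced by Z_2=7 for every unit. Per-unit Z_3: -25, -19, -24, -23, -20, -18, -17, -16. Mean = -20.25.
Conditioning on Z_2=7 selects the 5 unit(s) with Z_1 ∈ {1, 2, 0, -1, -2}. Their Z_3 values: -19, -20, -18, -17, -16. Mean = -18.
Difference = -20.25 − (-18) = -2.25.

-2.25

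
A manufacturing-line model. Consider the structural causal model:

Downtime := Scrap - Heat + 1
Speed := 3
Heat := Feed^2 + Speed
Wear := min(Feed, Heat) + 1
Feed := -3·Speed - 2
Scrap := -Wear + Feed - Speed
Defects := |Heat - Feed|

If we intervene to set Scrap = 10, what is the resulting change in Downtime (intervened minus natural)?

Intervening sets Scrap = 10 and removes its equation (Scrap := -Wear + Feed - Speed).
Feed = -3·Speed - 2  [with Speed=3]  = -11
Heat = Feed^2 + Speed  [with Feed=-11, Speed=3]  = 124
Downtime = Scrap - Heat + 1  [with Scrap=10, Heat=124]  = -113
Without intervention: Feed = -3·Speed - 2  [with Speed=3]  = -11; Heat = Feed^2 + Speed  [with Feed=-11, Speed=3]  = 124; Wear = min(Feed, Heat) + 1  [with Feed=-11, Heat=124]  = -10; Scrap = -Wear + Feed - Speed  [with Wear=-10, Feed=-11, Speed=3]  = -4; Downtime = Scrap - Heat + 1  [with Scrap=-4, Heat=124]  = -127.
Change = -113 − (-127) = 14.

14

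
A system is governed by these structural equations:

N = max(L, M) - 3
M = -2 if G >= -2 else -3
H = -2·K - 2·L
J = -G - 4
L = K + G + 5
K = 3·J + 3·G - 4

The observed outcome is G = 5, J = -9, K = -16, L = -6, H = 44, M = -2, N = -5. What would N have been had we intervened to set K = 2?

9

The intervention breaks the incoming arrows to K: K = 3·J + 3·G - 4 no longer applies, and K = 2.
L = K + G + 5  [with K=2, G=5]  = 12
M = -2 if G >= -2 else -3  [with G=5]  = -2
N = max(L, M) - 3  [with L=12, M=-2]  = 9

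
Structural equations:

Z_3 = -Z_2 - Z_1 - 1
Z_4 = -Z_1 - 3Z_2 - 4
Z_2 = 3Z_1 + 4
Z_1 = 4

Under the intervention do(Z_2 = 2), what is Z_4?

-14

Under do(Z_2=2), the mechanism Z_2 = 3Z_1 + 4 is discarded; Z_2 is fixed at 2.
Z_4 = -Z_1 - 3Z_2 - 4  [with Z_1=4, Z_2=2]  = -14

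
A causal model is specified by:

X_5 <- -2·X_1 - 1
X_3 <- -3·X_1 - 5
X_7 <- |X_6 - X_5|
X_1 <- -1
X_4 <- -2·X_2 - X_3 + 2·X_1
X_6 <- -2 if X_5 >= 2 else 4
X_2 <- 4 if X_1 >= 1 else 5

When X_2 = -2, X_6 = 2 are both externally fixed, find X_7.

1

Setting X_2 = -2, X_6 = 2 by intervention discards those variables' equations.
X_5 = -2·X_1 - 1  [with X_1=-1]  = 1
X_7 = |X_6 - X_5|  [with X_6=2, X_5=1]  = 1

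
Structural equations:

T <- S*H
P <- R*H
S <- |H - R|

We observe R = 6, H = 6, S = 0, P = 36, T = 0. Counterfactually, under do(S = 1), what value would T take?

6

do(S=1) replaces the equation S <- |H - R| with the constant S = 1.
T = S*H  [with S=1, H=6]  = 6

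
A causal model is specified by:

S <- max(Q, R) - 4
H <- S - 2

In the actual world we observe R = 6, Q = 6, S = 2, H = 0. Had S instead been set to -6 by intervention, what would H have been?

-8

The intervention breaks the incoming arrows to S: S <- max(Q, R) - 4 no longer applies, and S = -6.
H = S - 2  [with S=-6]  = -8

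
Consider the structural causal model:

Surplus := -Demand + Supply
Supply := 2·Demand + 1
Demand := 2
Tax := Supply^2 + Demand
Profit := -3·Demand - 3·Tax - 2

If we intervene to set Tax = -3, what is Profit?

The intervention breaks the incoming arrows to Tax: Tax := Supply^2 + Demand no longer applies, and Tax = -3.
Profit = -3·Demand - 3·Tax - 2  [with Demand=2, Tax=-3]  = 1

1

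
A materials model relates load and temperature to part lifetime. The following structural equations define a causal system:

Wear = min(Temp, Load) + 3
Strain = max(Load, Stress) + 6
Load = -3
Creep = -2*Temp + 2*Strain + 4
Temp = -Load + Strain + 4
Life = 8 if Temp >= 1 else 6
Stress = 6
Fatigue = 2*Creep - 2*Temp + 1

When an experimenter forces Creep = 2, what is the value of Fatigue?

-33

Under do(Creep=2), the mechanism Creep = -2*Temp + 2*Strain + 4 is discarded; Creep is fixed at 2.
Strain = max(Load, Stress) + 6  [with Load=-3, Stress=6]  = 12
Temp = -Load + Strain + 4  [with Load=-3, Strain=12]  = 19
Fatigue = 2*Creep - 2*Temp + 1  [with Creep=2, Temp=19]  = -33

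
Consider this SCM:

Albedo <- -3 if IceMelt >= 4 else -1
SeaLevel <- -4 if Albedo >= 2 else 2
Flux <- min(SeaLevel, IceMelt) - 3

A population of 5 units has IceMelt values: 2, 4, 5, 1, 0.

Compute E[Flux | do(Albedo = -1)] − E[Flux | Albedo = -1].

Every unit gets Albedo=-1 under the intervention. Flux values become -1, -1, -1, -2, -3; E[Flux|do(Albedo=-1)] = -1.6.
Conditioning on Albedo=-1 selects the 3 unit(s) with IceMelt ∈ {2, 1, 0}. Their Flux values: -1, -2, -3. Mean = -2.
Difference = -1.6 − (-2) = 0.4.

0.4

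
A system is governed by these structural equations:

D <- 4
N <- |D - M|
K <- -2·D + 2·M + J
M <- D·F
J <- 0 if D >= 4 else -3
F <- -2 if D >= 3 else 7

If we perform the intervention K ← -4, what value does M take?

do(K=-4) replaces the equation K <- -2·D + 2·M + J with the constant K = -4.
M is not downstream of the intervention, so its value is determined by the original equations.
F = -2 if D >= 3 else 7  [with D=4]  = -2
M = D·F  [with D=4, F=-2]  = -8

-8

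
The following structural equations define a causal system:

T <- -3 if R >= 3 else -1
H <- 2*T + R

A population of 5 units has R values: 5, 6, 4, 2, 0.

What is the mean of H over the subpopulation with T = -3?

Observing T=-3 restricts to units where T's equation naturally yields -3: R ∈ {5, 6, 4}. In that subpopulation H = -1, 0, -2, mean -1.

-1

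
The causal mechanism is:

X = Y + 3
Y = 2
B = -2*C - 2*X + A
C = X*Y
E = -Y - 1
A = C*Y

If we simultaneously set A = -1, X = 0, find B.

-1

The joint intervention fixes A = -1, X = 0, removing each variable's own equation.
C = X*Y  [with X=0, Y=2]  = 0
B = -2*C - 2*X + A  [with C=0, X=0, A=-1]  = -1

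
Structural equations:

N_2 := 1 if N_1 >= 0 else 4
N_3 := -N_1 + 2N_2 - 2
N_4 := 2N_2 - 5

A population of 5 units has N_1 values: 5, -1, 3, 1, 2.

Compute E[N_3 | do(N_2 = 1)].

The intervention sets N_2=1 in all 5 units regardless of N_1. Recomputing N_3 per unit gives -5, 1, -3, -1, -2; average -2.

-2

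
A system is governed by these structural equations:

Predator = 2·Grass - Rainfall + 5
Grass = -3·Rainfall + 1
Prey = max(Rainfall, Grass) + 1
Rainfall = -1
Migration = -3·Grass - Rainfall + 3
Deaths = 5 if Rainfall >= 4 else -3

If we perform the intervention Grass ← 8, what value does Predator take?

Under do(Grass=8), the mechanism Grass = -3·Rainfall + 1 is discarded; Grass is fixed at 8.
Predator = 2·Grass - Rainfall + 5  [with Grass=8, Rainfall=-1]  = 22

22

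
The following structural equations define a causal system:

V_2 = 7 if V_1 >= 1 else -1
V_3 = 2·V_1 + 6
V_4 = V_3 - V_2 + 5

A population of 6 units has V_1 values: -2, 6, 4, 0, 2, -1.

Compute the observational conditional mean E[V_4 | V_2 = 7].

Observing V_2=7 restricts to units where V_2's equation naturally yields 7: V_1 ∈ {6, 4, 2}. In that subpopulation V_4 = 16, 12, 8, mean 12.

12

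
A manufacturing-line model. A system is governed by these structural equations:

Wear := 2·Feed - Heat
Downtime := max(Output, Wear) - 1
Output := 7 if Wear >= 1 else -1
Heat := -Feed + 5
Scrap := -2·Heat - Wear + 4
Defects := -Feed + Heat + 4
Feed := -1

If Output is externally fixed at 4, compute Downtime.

Intervening sets Output = 4 and removes its equation (Output := 7 if Wear >= 1 else -1).
Heat = -Feed + 5  [with Feed=-1]  = 6
Wear = 2·Feed - Heat  [with Feed=-1, Heat=6]  = -8
Downtime = max(Output, Wear) - 1  [with Output=4, Wear=-8]  = 3

3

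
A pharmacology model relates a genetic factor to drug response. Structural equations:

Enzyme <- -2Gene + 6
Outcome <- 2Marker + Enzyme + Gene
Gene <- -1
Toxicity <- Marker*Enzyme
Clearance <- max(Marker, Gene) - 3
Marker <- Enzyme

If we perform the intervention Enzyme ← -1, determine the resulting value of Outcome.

Under do(Enzyme=-1), the mechanism Enzyme <- -2Gene + 6 is discarded; Enzyme is fixed at -1.
Marker = Enzyme  [with Enzyme=-1]  = -1
Outcome = 2Marker + Enzyme + Gene  [with Marker=-1, Enzyme=-1, Gene=-1]  = -4

-4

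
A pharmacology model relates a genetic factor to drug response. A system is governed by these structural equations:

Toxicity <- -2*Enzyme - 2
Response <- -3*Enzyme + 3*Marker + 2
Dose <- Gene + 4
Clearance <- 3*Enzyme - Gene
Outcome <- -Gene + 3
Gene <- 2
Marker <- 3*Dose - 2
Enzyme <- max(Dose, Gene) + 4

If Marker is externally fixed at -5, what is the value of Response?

Intervening sets Marker = -5 and removes its equation (Marker <- 3*Dose - 2).
Dose = Gene + 4  [with Gene=2]  = 6
Enzyme = max(Dose, Gene) + 4  [with Dose=6, Gene=2]  = 10
Response = -3*Enzyme + 3*Marker + 2  [with Enzyme=10, Marker=-5]  = -43

-43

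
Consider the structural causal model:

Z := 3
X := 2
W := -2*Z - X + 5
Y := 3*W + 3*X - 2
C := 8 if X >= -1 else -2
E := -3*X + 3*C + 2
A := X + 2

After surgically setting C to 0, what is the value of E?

-4

The intervention breaks the incoming arrows to C: C := 8 if X >= -1 else -2 no longer applies, and C = 0.
E = -3*X + 3*C + 2  [with X=2, C=0]  = -4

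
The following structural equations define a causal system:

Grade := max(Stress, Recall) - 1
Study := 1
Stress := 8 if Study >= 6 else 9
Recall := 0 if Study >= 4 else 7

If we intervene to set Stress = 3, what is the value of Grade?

6

Under do(Stress=3), the mechanism Stress := 8 if Study >= 6 else 9 is discarded; Stress is fixed at 3.
Recall = 0 if Study >= 4 else 7  [with Study=1]  = 7
Grade = max(Stress, Recall) - 1  [with Stress=3, Recall=7]  = 6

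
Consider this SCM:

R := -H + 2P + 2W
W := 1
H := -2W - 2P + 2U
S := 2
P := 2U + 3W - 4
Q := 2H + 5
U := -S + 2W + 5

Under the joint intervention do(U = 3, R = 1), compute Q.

Under do(U = 3, R = 1), each intervened variable's structural equation is replaced by its fixed value.
P = 2U + 3W - 4  [with U=3, W=1]  = 5
H = -2W - 2P + 2U  [with W=1, P=5, U=3]  = -6
Q = 2H + 5  [with H=-6]  = -7

-7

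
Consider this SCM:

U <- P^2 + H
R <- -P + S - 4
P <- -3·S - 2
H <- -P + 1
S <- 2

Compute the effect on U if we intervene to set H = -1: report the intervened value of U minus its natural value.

The intervention breaks the incoming arrows to H: H <- -P + 1 no longer applies, and H = -1.
P = -3·S - 2  [with S=2]  = -8
U = P^2 + H  [with P=-8, H=-1]  = 63
Without intervention: P = -3·S - 2  [with S=2]  = -8; H = -P + 1  [with P=-8]  = 9; U = P^2 + H  [with P=-8, H=9]  = 73.
Change = 63 − 73 = -10.

-10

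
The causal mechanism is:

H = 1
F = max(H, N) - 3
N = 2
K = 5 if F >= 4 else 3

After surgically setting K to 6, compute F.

-1

Under do(K=6), the mechanism K = 5 if F >= 4 else 3 is discarded; K is fixed at 6.
Since F is not a descendant of the intervened variable, it is unaffected.
F = max(H, N) - 3  [with H=1, N=2]  = -1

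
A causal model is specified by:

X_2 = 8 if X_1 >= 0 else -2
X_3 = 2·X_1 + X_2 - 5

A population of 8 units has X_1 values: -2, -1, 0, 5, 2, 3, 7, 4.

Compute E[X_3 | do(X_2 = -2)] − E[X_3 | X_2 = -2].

7.5

do(X_2=-2) breaks X_2's dependence on X_1. With X_2=-2 fixed, X_3 across the units is -11, -9, -7, 3, -3, -1, 7, 1, mean -2.5.
Observing X_2=-2 restricts to units where X_2's equation naturally yields -2: X_1 ∈ {-2, -1}. In that subpopulation X_3 = -11, -9, mean -10.
Difference = -2.5 − (-10) = 7.5.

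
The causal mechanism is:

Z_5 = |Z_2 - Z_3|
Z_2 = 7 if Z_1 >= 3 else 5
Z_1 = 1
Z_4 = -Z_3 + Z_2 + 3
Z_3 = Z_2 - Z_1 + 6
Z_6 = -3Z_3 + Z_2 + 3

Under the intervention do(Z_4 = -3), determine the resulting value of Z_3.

Under do(Z_4=-3), the mechanism Z_4 = -Z_3 + Z_2 + 3 is discarded; Z_4 is fixed at -3.
Since Z_3 is not a descendant of the intervened variable, it is unaffected.
Z_2 = 7 if Z_1 >= 3 else 5  [with Z_1=1]  = 5
Z_3 = Z_2 - Z_1 + 6  [with Z_2=5, Z_1=1]  = 10

10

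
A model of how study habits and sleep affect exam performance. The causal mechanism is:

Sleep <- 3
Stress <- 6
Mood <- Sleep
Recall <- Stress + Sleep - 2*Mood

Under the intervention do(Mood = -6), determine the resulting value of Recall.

The intervention breaks the incoming arrows to Mood: Mood <- Sleep no longer applies, and Mood = -6.
Recall = Stress + Sleep - 2*Mood  [with Stress=6, Sleep=3, Mood=-6]  = 21

21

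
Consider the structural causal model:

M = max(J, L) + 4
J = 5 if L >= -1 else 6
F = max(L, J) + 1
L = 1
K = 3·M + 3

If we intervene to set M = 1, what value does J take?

5

Under do(M=1), the mechanism M = max(J, L) + 4 is discarded; M is fixed at 1.
Since J is not a descendant of the intervened variable, it is unaffected.
J = 5 if L >= -1 else 6  [with L=1]  = 5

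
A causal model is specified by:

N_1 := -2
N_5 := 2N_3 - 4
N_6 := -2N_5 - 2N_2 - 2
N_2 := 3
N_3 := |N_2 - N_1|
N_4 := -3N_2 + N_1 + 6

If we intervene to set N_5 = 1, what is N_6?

-10

The intervention breaks the incoming arrows to N_5: N_5 := 2N_3 - 4 no longer applies, and N_5 = 1.
N_6 = -2N_5 - 2N_2 - 2  [with N_5=1, N_2=3]  = -10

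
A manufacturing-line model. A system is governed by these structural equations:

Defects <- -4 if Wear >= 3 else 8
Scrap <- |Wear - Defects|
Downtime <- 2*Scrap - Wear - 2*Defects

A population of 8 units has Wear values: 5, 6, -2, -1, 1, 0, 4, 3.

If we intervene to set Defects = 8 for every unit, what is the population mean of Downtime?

Every unit gets Defects=8 under the intervention. Downtime values become -15, -18, 6, 3, -3, 0, -12, -9; E[Downtime|do(Defects=8)] = -6.

-6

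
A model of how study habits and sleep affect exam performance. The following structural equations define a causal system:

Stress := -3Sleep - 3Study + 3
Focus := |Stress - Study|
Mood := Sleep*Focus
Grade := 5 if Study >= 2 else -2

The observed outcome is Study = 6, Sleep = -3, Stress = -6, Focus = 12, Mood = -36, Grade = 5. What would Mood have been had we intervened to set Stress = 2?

do(Stress=2) replaces the equation Stress := -3Sleep - 3Study + 3 with the constant Stress = 2.
Focus = |Stress - Study|  [with Stress=2, Study=6]  = 4
Mood = Sleep*Focus  [with Sleep=-3, Focus=4]  = -12

-12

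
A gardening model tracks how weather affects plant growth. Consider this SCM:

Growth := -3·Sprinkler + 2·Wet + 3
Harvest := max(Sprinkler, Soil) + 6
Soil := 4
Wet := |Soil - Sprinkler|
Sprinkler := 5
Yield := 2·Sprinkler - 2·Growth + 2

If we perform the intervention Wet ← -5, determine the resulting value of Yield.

do(Wet=-5) replaces the equation Wet := |Soil - Sprinkler| with the constant Wet = -5.
Growth = -3·Sprinkler + 2·Wet + 3  [with Sprinkler=5, Wet=-5]  = -22
Yield = 2·Sprinkler - 2·Growth + 2  [with Sprinkler=5, Growth=-22]  = 56

56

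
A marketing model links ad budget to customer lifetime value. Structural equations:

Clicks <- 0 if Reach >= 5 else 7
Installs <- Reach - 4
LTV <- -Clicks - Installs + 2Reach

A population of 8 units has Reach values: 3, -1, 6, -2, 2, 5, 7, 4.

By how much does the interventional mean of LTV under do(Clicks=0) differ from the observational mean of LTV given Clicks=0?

The intervention sets Clicks=0 in all 8 units regardless of Reach. Recomputing LTV per unit gives 7, 3, 10, 2, 6, 9, 11, 8; average 7.
E[LTV|Clicks=0] averages over only the 3 units with Clicks=0 (Reach = 6, 5, 7): LTV = 10, 9, 11, mean 10.
Difference = 7 − 10 = -3.

-3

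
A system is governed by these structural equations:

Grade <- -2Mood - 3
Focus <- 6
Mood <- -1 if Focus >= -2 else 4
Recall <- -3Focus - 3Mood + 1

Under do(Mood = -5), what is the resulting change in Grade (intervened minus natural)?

Under do(Mood=-5), the mechanism Mood <- -1 if Focus >= -2 else 4 is discarded; Mood is fixed at -5.
Grade = -2Mood - 3  [with Mood=-5]  = 7
Without intervention: Mood = -1 if Focus >= -2 else 4  [with Focus=6]  = -1; Grade = -2Mood - 3  [with Mood=-1]  = -1.
Change = 7 − (-1) = 8.

8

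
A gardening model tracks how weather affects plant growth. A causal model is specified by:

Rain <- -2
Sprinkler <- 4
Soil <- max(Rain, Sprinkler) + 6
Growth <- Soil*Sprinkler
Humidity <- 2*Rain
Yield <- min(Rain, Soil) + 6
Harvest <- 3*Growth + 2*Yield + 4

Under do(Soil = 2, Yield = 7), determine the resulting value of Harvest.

42

Under do(Soil = 2, Yield = 7), each intervened variable's structural equation is replaced by its fixed value.
Growth = Soil*Sprinkler  [with Soil=2, Sprinkler=4]  = 8
Harvest = 3*Growth + 2*Yield + 4  [with Growth=8, Yield=7]  = 42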